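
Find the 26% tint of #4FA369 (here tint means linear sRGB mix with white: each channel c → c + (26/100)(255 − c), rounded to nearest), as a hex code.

#4FA369 is rgb(79, 163, 105).
Per channel, c → c + 0.26(255 − c):
  R: 79 + 45.76 = 124.76 → 125
  G: 163 + 23.92 = 186.92 → 187
  B: 105 + 0.26×(255−105) = 105 + 39 = 144 → 144
rgb(125, 187, 144) = #7DBB90.

#7DBB90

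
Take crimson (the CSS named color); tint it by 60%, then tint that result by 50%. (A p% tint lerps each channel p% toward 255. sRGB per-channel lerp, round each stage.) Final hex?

CSS crimson is rgb(220, 20, 60).
A 60% tint moves each channel 60% toward 255:
  R: 220 + 21 = 241 → 241
  G: 20 + 0.6×(255−20) = 20 + 141 = 161 → 161
  B: 60 + 0.6×(255−60) = 60 + 117 = 177 → 177
After the tint: rgb(241, 161, 177) = #f1a1b1.
Lerp each channel 50% toward 255:
  R: 241 + 0.5×(255−241) = 241 + 7 = 248 → 248
  G: 161 + 0.5×(255−161) = 161 + 47 = 208 → 208
  B: 177 + 0.5×(255−177) = 177 + 39 = 216 → 216
rgb(248, 208, 216) = #f8d0d8.

#f8d0d8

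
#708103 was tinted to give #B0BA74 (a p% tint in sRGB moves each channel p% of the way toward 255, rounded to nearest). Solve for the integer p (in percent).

#708103 is rgb(112, 129, 3); #B0BA74 is rgb(176, 186, 116).
On the B channel (widest range): 116 ≈ 3 + (p/100)(255 − 3), so p ≈ 100×(116 − 3)/(255 − 3) = 11300/252 = 44.84.
p = 45 reproduces all three channels after rounding.

45%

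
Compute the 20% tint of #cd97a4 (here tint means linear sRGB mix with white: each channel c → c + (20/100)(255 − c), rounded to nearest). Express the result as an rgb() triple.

rgb(215, 172, 182)

#cd97a4 is rgb(205, 151, 164).
Lerp each channel 20% toward 255:
  R: 205 + 10 = 215 → 215
  G: 151 + 20.8 = 171.8 → 172
  B: 164 + 18.2 = 182.2 → 182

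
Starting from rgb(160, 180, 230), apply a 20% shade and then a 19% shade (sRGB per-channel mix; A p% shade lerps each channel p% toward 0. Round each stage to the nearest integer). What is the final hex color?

#687595

A 20% shade moves each channel 20% toward 0:
  R: 160 − 32 = 128 → 128
  G: 180 + 0.2×(0−180) = 180 − 36 = 144 → 144
  B: 230 − 46 = 184 → 184
After the shade: rgb(128, 144, 184) = #8090b8.
Lerp each channel 19% toward 0:
  R: 128 − 24.32 = 103.68 → 104
  G: 144 − 27.36 = 116.64 → 117
  B: 184 + 0.19×(0−184) = 184 − 34.96 = 149.04 → 149
rgb(104, 117, 149) = #687595.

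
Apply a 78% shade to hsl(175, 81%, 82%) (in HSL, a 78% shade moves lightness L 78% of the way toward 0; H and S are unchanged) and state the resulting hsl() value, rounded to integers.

hsl(175, 81%, 18%)

L moves 78% from 82 toward 0: 82 − 63.96 = 18.04 → 18.
H and S are unchanged.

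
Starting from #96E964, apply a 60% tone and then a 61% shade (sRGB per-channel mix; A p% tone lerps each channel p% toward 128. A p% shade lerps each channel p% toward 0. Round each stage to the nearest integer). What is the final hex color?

#96E964 is rgb(150, 233, 100).
Per channel, c → c + 0.6(128 − c):
  R: 150 − 13.2 = 136.8 → 137
  G: 233 − 63 = 170 → 170
  B: 100 + 16.8 = 116.8 → 117
After the tone: rgb(137, 170, 117) = #89AA75.
Per channel, c → c + 0.61(0 − c):
  R: 137 + 0.61×(0−137) = 137 − 83.57 = 53.43 → 53
  G: 170 − 103.7 = 66.3 → 66
  B: 117 + 0.61×(0−117) = 117 − 71.37 = 45.63 → 46
rgb(53, 66, 46) = #35422E.

#35422E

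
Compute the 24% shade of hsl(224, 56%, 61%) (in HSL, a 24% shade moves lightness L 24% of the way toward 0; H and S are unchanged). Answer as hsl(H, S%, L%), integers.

hsl(224, 56%, 46%)

L moves 24% from 61 toward 0: 61 − 14.64 = 46.36 → 46.
H and S are unchanged.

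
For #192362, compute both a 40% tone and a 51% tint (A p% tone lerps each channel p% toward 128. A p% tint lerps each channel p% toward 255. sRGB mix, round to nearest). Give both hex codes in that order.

#42486E, #8E93B2

#192362 is rgb(25, 35, 98).
40% tone:
  R: 25 + 0.4×(128−25) = 25 + 41.2 = 66.2 → 66
  G: 35 + 37.2 = 72.2 → 72
  B: 98 + 12 = 110 → 110
  → #42486E
51% tint:
  R: 25 + 0.51×(255−25) = 25 + 117.3 = 142.3 → 142
  G: 35 + 0.51×(255−35) = 35 + 112.2 = 147.2 → 147
  B: 98 + 80.07 = 178.07 → 178
  → #8E93B2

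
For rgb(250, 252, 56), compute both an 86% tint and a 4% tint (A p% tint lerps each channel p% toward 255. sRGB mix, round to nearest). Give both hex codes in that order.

86% tint:
  R: 250 + 0.86×(255−250) = 250 + 4.3 = 254.3 → 254
  G: 252 + 0.86×(255−252) = 252 + 2.58 = 254.58 → 255
  B: 56 + 171.14 = 227.14 → 227
  → #FEFFE3
4% tint:
  R: 250 + 0.04×(255−250) = 250 + 0.2 = 250.2 → 250
  G: 252 + 0.04×(255−252) = 252 + 0.12 = 252.12 → 252
  B: 56 + 0.04×(255−56) = 56 + 7.96 = 63.96 → 64
  → #FAFC40

#FEFFE3, #FAFC40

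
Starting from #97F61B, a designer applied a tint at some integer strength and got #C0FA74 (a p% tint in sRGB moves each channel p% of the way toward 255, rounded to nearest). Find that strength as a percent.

#97F61B is rgb(151, 246, 27); #C0FA74 is rgb(192, 250, 116).
On the B channel (widest range): 116 ≈ 27 + (p/100)(255 − 27), so p ≈ 100×(116 − 27)/(255 − 27) = 8900/228 = 39.04.
p = 39 reproduces all three channels after rounding.

39%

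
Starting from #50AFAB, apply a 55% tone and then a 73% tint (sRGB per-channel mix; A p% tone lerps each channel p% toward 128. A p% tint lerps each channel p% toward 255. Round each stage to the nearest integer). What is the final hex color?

#D7E2E2

#50AFAB is rgb(80, 175, 171).
Lerp each channel 55% toward 128:
  R: 80 + 26.4 = 106.4 → 106
  G: 175 + 0.55×(128−175) = 175 − 25.85 = 149.15 → 149
  B: 171 − 23.65 = 147.35 → 147
After the tone: rgb(106, 149, 147) = #6A9593.
Per channel, c → c + 0.73(255 − c):
  R: 106 + 0.73×(255−106) = 106 + 108.77 = 214.77 → 215
  G: 149 + 0.73×(255−149) = 149 + 77.38 = 226.38 → 226
  B: 147 + 78.84 = 225.84 → 226
rgb(215, 226, 226) = #D7E2E2.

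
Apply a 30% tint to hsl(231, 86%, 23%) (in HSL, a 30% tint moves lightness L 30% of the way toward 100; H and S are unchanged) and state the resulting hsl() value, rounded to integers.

L moves 30% from 23 toward 100: 23 + 23.1 = 46.1 → 46.
H and S are unchanged.

hsl(231, 86%, 46%)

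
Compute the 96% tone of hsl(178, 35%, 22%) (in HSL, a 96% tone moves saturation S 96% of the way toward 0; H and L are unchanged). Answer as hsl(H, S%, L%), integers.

hsl(178, 1%, 22%)

S moves 96% from 35 toward 0: 35 − 33.6 = 1.4 → 1.
H and L are unchanged.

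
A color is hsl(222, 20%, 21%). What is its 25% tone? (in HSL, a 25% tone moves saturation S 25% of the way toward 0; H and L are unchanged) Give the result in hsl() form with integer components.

S moves 25% from 20 toward 0: 20 − 5 = 15 → 15.
H and L are unchanged.

hsl(222, 15%, 21%)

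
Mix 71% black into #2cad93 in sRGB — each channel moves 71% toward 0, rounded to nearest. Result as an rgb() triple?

rgb(13, 50, 43)

#2cad93 is rgb(44, 173, 147).
Lerp each channel 71% toward 0:
  R: 44 − 31.24 = 12.76 → 13
  G: 173 − 122.83 = 50.17 → 50
  B: 147 + 0.71×(0−147) = 147 − 104.37 = 42.63 → 43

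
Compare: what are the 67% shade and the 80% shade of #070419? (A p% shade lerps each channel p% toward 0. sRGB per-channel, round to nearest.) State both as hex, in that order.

#070419 is rgb(7, 4, 25).
67% shade:
  R: 7 − 4.69 = 2.31 → 2
  G: 4 + 0.67×(0−4) = 4 − 2.68 = 1.32 → 1
  B: 25 + 0.67×(0−25) = 25 − 16.75 = 8.25 → 8
  → #020108
80% shade:
  R: 7 + 0.8×(0−7) = 7 − 5.6 = 1.4 → 1
  G: 4 − 3.2 = 0.8 → 1
  B: 25 + 0.8×(0−25) = 25 − 20 = 5 → 5
  → #010105

#020108, #010105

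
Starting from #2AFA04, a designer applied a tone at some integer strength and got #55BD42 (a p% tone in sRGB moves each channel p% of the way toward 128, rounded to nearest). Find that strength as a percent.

#2AFA04 is rgb(42, 250, 4); #55BD42 is rgb(85, 189, 66).
On the B channel (widest range): 66 ≈ 4 + (p/100)(128 − 4), so p ≈ 100×(66 − 4)/(128 − 4) = 6200/124 = 50.00.
p = 50 reproduces all three channels after rounding.

50%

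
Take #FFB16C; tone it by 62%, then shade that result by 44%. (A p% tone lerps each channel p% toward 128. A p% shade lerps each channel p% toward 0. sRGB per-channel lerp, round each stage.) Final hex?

#635243

#FFB16C is rgb(255, 177, 108).
Per channel, c → c + 0.62(128 − c):
  R: 255 + 0.62×(128−255) = 255 − 78.74 = 176.26 → 176
  G: 177 + 0.62×(128−177) = 177 − 30.38 = 146.62 → 147
  B: 108 + 12.4 = 120.4 → 120
After the tone: rgb(176, 147, 120) = #B09378.
Lerp each channel 44% toward 0:
  R: 176 + 0.44×(0−176) = 176 − 77.44 = 98.56 → 99
  G: 147 − 64.68 = 82.32 → 82
  B: 120 − 52.8 = 67.2 → 67
rgb(99, 82, 67) = #635243.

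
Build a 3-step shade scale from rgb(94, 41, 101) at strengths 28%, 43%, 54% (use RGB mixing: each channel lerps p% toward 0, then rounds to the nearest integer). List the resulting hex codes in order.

28%: (94 − 26.32 = 67.68→68, 41 − 11.48 = 29.52→30, 101 − 28.28 = 72.72→73) → #441E49
43%: (94 − 40.42 = 53.58→54, 41 − 17.63 = 23.37→23, 101 − 43.43 = 57.57→58) → #36173A
54%: (94 − 50.76 = 43.24→43, 41 − 22.14 = 18.86→19, 101 − 54.54 = 46.46→46) → #2B132E

#441E49, #36173A, #2B132E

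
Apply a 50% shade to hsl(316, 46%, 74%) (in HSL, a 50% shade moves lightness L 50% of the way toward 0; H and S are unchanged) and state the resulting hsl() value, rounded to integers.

hsl(316, 46%, 37%)

L moves 50% from 74 toward 0: 74 − 37 = 37 → 37.
H and S are unchanged.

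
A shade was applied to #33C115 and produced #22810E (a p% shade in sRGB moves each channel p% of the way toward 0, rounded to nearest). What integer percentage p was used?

#33C115 is rgb(51, 193, 21); #22810E is rgb(34, 129, 14).
On the G channel (widest range): 129 ≈ 193 + (p/100)(0 − 193), so p ≈ 100×(129 − 193)/(0 − 193) = -6400/-193 = 33.16.
p = 33 reproduces all three channels after rounding.

33%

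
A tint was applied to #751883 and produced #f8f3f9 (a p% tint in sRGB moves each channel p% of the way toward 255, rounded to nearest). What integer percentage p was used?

95%

#751883 is rgb(117, 24, 131); #f8f3f9 is rgb(248, 243, 249).
On the G channel (widest range): 243 ≈ 24 + (p/100)(255 − 24), so p ≈ 100×(243 − 24)/(255 − 24) = 21900/231 = 94.81.
p = 95 reproduces all three channels after rounding.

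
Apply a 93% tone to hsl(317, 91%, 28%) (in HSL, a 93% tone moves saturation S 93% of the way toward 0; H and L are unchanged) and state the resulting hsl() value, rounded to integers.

hsl(317, 6%, 28%)

S moves 93% from 91 toward 0: 91 − 84.63 = 6.37 → 6.
H and L are unchanged.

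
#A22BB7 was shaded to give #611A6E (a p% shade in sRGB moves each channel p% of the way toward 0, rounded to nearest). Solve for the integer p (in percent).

40%

#A22BB7 is rgb(162, 43, 183); #611A6E is rgb(97, 26, 110).
On the B channel (widest range): 110 ≈ 183 + (p/100)(0 − 183), so p ≈ 100×(110 − 183)/(0 − 183) = -7300/-183 = 39.89.
p = 40 reproduces all three channels after rounding.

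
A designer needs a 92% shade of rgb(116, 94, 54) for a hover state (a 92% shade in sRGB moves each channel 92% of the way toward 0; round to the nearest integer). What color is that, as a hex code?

#090804

Per channel, c → c + 0.92(0 − c):
  R: 116 + 0.92×(0−116) = 116 − 106.72 = 9.28 → 9
  G: 94 − 86.48 = 7.52 → 8
  B: 54 + 0.92×(0−54) = 54 − 49.68 = 4.32 → 4
rgb(9, 8, 4) = #090804.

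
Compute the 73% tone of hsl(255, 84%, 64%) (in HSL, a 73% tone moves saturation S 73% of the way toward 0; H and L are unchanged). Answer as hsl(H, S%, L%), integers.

S moves 73% from 84 toward 0: 84 − 61.32 = 22.68 → 23.
H and L are unchanged.

hsl(255, 23%, 64%)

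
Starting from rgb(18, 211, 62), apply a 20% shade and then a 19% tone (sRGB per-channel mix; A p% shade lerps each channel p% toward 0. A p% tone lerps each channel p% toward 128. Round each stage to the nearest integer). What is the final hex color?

#24A141

Lerp each channel 20% toward 0:
  R: 18 − 3.6 = 14.4 → 14
  G: 211 + 0.2×(0−211) = 211 − 42.2 = 168.8 → 169
  B: 62 + 0.2×(0−62) = 62 − 12.4 = 49.6 → 50
After the shade: rgb(14, 169, 50) = #0EA932.
Per channel, c → c + 0.19(128 − c):
  R: 14 + 0.19×(128−14) = 14 + 21.66 = 35.66 → 36
  G: 169 + 0.19×(128−169) = 169 − 7.79 = 161.21 → 161
  B: 50 + 0.19×(128−50) = 50 + 14.82 = 64.82 → 65
rgb(36, 161, 65) = #24A141.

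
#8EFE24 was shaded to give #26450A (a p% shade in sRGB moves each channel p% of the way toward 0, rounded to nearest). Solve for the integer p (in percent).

73%

#8EFE24 is rgb(142, 254, 36); #26450A is rgb(38, 69, 10).
On the G channel (widest range): 69 ≈ 254 + (p/100)(0 − 254), so p ≈ 100×(69 − 254)/(0 − 254) = -18500/-254 = 72.83.
p = 73 reproduces all three channels after rounding.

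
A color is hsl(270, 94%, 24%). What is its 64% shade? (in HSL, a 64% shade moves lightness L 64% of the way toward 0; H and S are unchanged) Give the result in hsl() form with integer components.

hsl(270, 94%, 9%)

L moves 64% from 24 toward 0: 24 − 15.36 = 8.64 → 9.
H and S are unchanged.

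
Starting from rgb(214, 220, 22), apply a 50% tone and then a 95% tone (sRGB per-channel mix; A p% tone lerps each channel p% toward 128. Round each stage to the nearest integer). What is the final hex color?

#82827d

Per channel, c → c + 0.5(128 − c):
  R: 214 + 0.5×(128−214) = 214 − 43 = 171 → 171
  G: 220 + 0.5×(128−220) = 220 − 46 = 174 → 174
  B: 22 + 53 = 75 → 75
After the tone: rgb(171, 174, 75) = #abae4b.
A 95% tone moves each channel 95% toward 128:
  R: 171 + 0.95×(128−171) = 171 − 40.85 = 130.15 → 130
  G: 174 + 0.95×(128−174) = 174 − 43.7 = 130.3 → 130
  B: 75 + 0.95×(128−75) = 75 + 50.35 = 125.35 → 125
rgb(130, 130, 125) = #82827d.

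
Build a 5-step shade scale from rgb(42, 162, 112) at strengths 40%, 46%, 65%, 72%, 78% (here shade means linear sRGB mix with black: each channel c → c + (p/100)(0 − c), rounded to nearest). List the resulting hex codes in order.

#196143, #17573C, #0F3927, #0C2D1F, #092419

40%: (42 − 16.8 = 25.2→25, 162 − 64.8 = 97.2→97, 112 − 44.8 = 67.2→67) → #196143
46%: (42 − 19.32 = 22.68→23, 162 − 74.52 = 87.48→87, 112 − 51.52 = 60.48→60) → #17573C
65%: (42 − 27.3 = 14.7→15, 162 − 105.3 = 56.7→57, 112 − 72.8 = 39.2→39) → #0F3927
72%: (42 − 30.24 = 11.76→12, 162 − 116.64 = 45.36→45, 112 − 80.64 = 31.36→31) → #0C2D1F
78%: (42 − 32.76 = 9.24→9, 162 − 126.36 = 35.64→36, 112 − 87.36 = 24.64→25) → #092419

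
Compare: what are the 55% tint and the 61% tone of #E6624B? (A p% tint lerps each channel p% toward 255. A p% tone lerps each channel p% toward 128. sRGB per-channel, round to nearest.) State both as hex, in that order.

#E6624B is rgb(230, 98, 75).
55% tint:
  R: 230 + 0.55×(255−230) = 230 + 13.75 = 243.75 → 244
  G: 98 + 86.35 = 184.35 → 184
  B: 75 + 99 = 174 → 174
  → #F4B8AE
61% tone:
  R: 230 − 62.22 = 167.78 → 168
  G: 98 + 0.61×(128−98) = 98 + 18.3 = 116.3 → 116
  B: 75 + 0.61×(128−75) = 75 + 32.33 = 107.33 → 107
  → #A8746B

#F4B8AE, #A8746B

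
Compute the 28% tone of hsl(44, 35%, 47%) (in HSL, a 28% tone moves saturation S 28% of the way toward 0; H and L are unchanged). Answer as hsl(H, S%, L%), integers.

S moves 28% from 35 toward 0: 35 − 9.8 = 25.2 → 25.
H and L are unchanged.

hsl(44, 25%, 47%)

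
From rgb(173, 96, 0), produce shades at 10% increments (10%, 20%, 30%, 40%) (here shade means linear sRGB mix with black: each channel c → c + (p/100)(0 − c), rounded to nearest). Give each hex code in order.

#9c5600, #8a4d00, #794300, #683a00

10%: (173 − 17.3 = 155.7→156, 96 − 9.6 = 86.4→86, 0→0) → #9c5600
20%: (173 − 34.6 = 138.4→138, 96 − 19.2 = 76.8→77, 0→0) → #8a4d00
30%: (173 − 51.9 = 121.1→121, 96 − 28.8 = 67.2→67, 0→0) → #794300
40%: (173 − 69.2 = 103.8→104, 96 − 38.4 = 57.6→58, 0→0) → #683a00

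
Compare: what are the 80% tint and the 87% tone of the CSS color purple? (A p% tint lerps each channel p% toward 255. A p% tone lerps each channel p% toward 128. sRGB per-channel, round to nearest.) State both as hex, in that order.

CSS purple is rgb(128, 0, 128).
80% tint:
  R: 128 + 101.6 = 229.6 → 230
  G: 0 + 204 = 204 → 204
  B: 128 + 101.6 = 229.6 → 230
  → #E6CCE6
87% tone:
  R: 128 + 0.87×(128−128) = 128 + 0 = 128 → 128
  G: 0 + 0.87×(128−0) = 0 + 111.36 = 111.36 → 111
  B: 128 + 0 = 128 → 128
  → #806F80

#E6CCE6, #806F80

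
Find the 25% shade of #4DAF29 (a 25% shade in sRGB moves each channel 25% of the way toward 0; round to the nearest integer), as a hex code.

#3A831F

#4DAF29 is rgb(77, 175, 41).
A 25% shade moves each channel 25% toward 0:
  R: 77 + 0.25×(0−77) = 77 − 19.25 = 57.75 → 58
  G: 175 + 0.25×(0−175) = 175 − 43.75 = 131.25 → 131
  B: 41 + 0.25×(0−41) = 41 − 10.25 = 30.75 → 31
rgb(58, 131, 31) = #3A831F.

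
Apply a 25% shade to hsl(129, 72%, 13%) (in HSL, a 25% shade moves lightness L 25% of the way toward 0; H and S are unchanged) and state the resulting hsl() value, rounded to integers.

hsl(129, 72%, 10%)

L moves 25% from 13 toward 0: 13 − 3.25 = 9.75 → 10.
H and S are unchanged.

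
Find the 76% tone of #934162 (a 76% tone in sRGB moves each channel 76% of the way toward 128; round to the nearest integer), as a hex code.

#934162 is rgb(147, 65, 98).
Lerp each channel 76% toward 128:
  R: 147 + 0.76×(128−147) = 147 − 14.44 = 132.56 → 133
  G: 65 + 0.76×(128−65) = 65 + 47.88 = 112.88 → 113
  B: 98 + 22.8 = 120.8 → 121
rgb(133, 113, 121) = #857179.

#857179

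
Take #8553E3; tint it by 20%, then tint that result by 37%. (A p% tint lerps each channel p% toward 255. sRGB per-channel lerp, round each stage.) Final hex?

#8553E3 is rgb(133, 83, 227).
Per channel, c → c + 0.2(255 − c):
  R: 133 + 0.2×(255−133) = 133 + 24.4 = 157.4 → 157
  G: 83 + 0.2×(255−83) = 83 + 34.4 = 117.4 → 117
  B: 227 + 5.6 = 232.6 → 233
After the tint: rgb(157, 117, 233) = #9D75E9.
A 37% tint moves each channel 37% toward 255:
  R: 157 + 0.37×(255−157) = 157 + 36.26 = 193.26 → 193
  G: 117 + 0.37×(255−117) = 117 + 51.06 = 168.06 → 168
  B: 233 + 0.37×(255−233) = 233 + 8.14 = 241.14 → 241
rgb(193, 168, 241) = #C1A8F1.

#C1A8F1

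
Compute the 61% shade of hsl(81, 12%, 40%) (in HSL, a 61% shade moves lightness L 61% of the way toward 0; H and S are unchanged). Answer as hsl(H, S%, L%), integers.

L moves 61% from 40 toward 0: 40 − 24.4 = 15.6 → 16.
H and S are unchanged.

hsl(81, 12%, 16%)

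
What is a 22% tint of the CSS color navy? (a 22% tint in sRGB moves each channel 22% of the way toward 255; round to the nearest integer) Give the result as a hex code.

#38389c

CSS navy is rgb(0, 0, 128).
Per channel, c → c + 0.22(255 − c):
  R: 0 + 0.22×(255−0) = 0 + 56.1 = 56.1 → 56
  G: 0 + 56.1 = 56.1 → 56
  B: 128 + 0.22×(255−128) = 128 + 27.94 = 155.94 → 156
rgb(56, 56, 156) = #38389c.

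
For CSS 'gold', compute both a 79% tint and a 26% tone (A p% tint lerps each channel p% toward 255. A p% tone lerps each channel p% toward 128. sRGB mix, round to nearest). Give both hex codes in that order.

#fff7c9, #dec021

CSS gold is rgb(255, 215, 0).
79% tint:
  R: 255 + 0 = 255 → 255
  G: 215 + 0.79×(255−215) = 215 + 31.6 = 246.6 → 247
  B: 0 + 201.45 = 201.45 → 201
  → #fff7c9
26% tone:
  R: 255 + 0.26×(128−255) = 255 − 33.02 = 221.98 → 222
  G: 215 − 22.62 = 192.38 → 192
  B: 0 + 33.28 = 33.28 → 33
  → #dec021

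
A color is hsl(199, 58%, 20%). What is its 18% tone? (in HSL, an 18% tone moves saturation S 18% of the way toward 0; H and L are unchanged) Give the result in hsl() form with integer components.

hsl(199, 48%, 20%)

S moves 18% from 58 toward 0: 58 − 10.44 = 47.56 → 48.
H and L are unchanged.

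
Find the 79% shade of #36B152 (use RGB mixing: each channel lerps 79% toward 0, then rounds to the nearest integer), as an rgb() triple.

#36B152 is rgb(54, 177, 82).
Lerp each channel 79% toward 0:
  R: 54 + 0.79×(0−54) = 54 − 42.66 = 11.34 → 11
  G: 177 − 139.83 = 37.17 → 37
  B: 82 + 0.79×(0−82) = 82 − 64.78 = 17.22 → 17

rgb(11, 37, 17)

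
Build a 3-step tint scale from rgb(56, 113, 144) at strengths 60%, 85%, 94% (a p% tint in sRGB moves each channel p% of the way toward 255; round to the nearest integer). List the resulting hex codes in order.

#afc6d3, #e1eaee, #f3f6f8

60%: (56 + 119.4 = 175.4→175, 113 + 85.2 = 198.2→198, 144 + 66.6 = 210.6→211) → #afc6d3
85%: (56 + 169.15 = 225.15→225, 113 + 120.7 = 233.7→234, 144 + 94.35 = 238.35→238) → #e1eaee
94%: (56 + 187.06 = 243.06→243, 113 + 133.48 = 246.48→246, 144 + 104.34 = 248.34→248) → #f3f6f8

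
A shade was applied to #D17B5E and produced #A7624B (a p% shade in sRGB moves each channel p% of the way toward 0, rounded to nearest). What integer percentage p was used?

#D17B5E is rgb(209, 123, 94); #A7624B is rgb(167, 98, 75).
On the R channel (widest range): 167 ≈ 209 + (p/100)(0 − 209), so p ≈ 100×(167 − 209)/(0 − 209) = -4200/-209 = 20.10.
p = 20 reproduces all three channels after rounding.

20%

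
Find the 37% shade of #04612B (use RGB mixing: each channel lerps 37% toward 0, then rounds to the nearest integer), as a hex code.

#04612B is rgb(4, 97, 43).
A 37% shade moves each channel 37% toward 0:
  R: 4 − 1.48 = 2.52 → 3
  G: 97 + 0.37×(0−97) = 97 − 35.89 = 61.11 → 61
  B: 43 + 0.37×(0−43) = 43 − 15.91 = 27.09 → 27
rgb(3, 61, 27) = #033D1B.

#033D1B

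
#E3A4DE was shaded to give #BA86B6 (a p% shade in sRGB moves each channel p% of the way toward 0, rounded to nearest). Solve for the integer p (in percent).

#E3A4DE is rgb(227, 164, 222); #BA86B6 is rgb(186, 134, 182).
On the R channel (widest range): 186 ≈ 227 + (p/100)(0 − 227), so p ≈ 100×(186 − 227)/(0 − 227) = -4100/-227 = 18.06.
p = 18 reproduces all three channels after rounding.

18%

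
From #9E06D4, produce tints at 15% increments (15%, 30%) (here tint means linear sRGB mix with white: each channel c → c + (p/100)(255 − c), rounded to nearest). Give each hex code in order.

#AD2BDA, #BB51E1

#9E06D4 is rgb(158, 6, 212).
15%: (158 + 14.55 = 172.55→173, 6 + 37.35 = 43.35→43, 212 + 6.45 = 218.45→218) → #AD2BDA
30%: (158 + 29.1 = 187.1→187, 6 + 74.7 = 80.7→81, 212 + 12.9 = 224.9→225) → #BB51E1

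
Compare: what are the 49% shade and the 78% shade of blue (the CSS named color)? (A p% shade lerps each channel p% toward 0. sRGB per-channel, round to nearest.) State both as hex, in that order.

#000082, #000038

CSS blue is rgb(0, 0, 255).
49% shade:
  R: 0 + 0.49×(0−0) = 0 + 0 = 0 → 0
  G: 0 + 0.49×(0−0) = 0 + 0 = 0 → 0
  B: 255 + 0.49×(0−255) = 255 − 124.95 = 130.05 → 130
  → #000082
78% shade:
  R: 0 + 0.78×(0−0) = 0 + 0 = 0 → 0
  G: 0 + 0 = 0 → 0
  B: 255 − 198.9 = 56.1 → 56
  → #000038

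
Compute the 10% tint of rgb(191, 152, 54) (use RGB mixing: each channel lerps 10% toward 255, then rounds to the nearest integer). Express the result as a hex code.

Per channel, c → c + 0.1(255 − c):
  R: 191 + 6.4 = 197.4 → 197
  G: 152 + 0.1×(255−152) = 152 + 10.3 = 162.3 → 162
  B: 54 + 20.1 = 74.1 → 74
rgb(197, 162, 74) = #C5A24A.

#C5A24A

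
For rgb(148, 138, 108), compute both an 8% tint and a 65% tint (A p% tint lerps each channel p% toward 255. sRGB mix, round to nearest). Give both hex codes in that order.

8% tint:
  R: 148 + 0.08×(255−148) = 148 + 8.56 = 156.56 → 157
  G: 138 + 9.36 = 147.36 → 147
  B: 108 + 0.08×(255−108) = 108 + 11.76 = 119.76 → 120
  → #9d9378
65% tint:
  R: 148 + 0.65×(255−148) = 148 + 69.55 = 217.55 → 218
  G: 138 + 0.65×(255−138) = 138 + 76.05 = 214.05 → 214
  B: 108 + 0.65×(255−108) = 108 + 95.55 = 203.55 → 204
  → #dad6cc

#9d9378, #dad6cc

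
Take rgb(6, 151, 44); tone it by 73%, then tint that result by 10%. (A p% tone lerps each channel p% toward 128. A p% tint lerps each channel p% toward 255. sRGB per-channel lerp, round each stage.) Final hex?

#6f9278

Per channel, c → c + 0.73(128 − c):
  R: 6 + 89.06 = 95.06 → 95
  G: 151 − 16.79 = 134.21 → 134
  B: 44 + 0.73×(128−44) = 44 + 61.32 = 105.32 → 105
After the tone: rgb(95, 134, 105) = #5f8669.
A 10% tint moves each channel 10% toward 255:
  R: 95 + 16 = 111 → 111
  G: 134 + 0.1×(255−134) = 134 + 12.1 = 146.1 → 146
  B: 105 + 15 = 120 → 120
rgb(111, 146, 120) = #6f9278.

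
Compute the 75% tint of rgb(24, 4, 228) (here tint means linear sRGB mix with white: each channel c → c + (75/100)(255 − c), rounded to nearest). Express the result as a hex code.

Lerp each channel 75% toward 255:
  R: 24 + 173.25 = 197.25 → 197
  G: 4 + 0.75×(255−4) = 4 + 188.25 = 192.25 → 192
  B: 228 + 0.75×(255−228) = 228 + 20.25 = 248.25 → 248
rgb(197, 192, 248) = #c5c0f8.

#c5c0f8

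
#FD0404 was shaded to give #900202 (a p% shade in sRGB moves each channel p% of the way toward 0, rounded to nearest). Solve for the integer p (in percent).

#FD0404 is rgb(253, 4, 4); #900202 is rgb(144, 2, 2).
On the R channel (widest range): 144 ≈ 253 + (p/100)(0 − 253), so p ≈ 100×(144 − 253)/(0 − 253) = -10900/-253 = 43.08.
p = 43 reproduces all three channels after rounding.

43%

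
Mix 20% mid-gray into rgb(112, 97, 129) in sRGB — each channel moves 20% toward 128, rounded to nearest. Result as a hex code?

#736781

A 20% tone moves each channel 20% toward 128:
  R: 112 + 0.2×(128−112) = 112 + 3.2 = 115.2 → 115
  G: 97 + 0.2×(128−97) = 97 + 6.2 = 103.2 → 103
  B: 129 − 0.2 = 128.8 → 129
rgb(115, 103, 129) = #736781.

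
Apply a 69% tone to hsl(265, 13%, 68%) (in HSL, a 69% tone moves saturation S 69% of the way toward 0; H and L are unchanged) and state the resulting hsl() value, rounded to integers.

S moves 69% from 13 toward 0: 13 − 8.97 = 4.03 → 4.
H and L are unchanged.

hsl(265, 4%, 68%)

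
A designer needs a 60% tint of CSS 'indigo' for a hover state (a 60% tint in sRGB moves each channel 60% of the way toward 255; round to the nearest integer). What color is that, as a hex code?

CSS indigo is rgb(75, 0, 130).
A 60% tint moves each channel 60% toward 255:
  R: 75 + 108 = 183 → 183
  G: 0 + 0.6×(255−0) = 0 + 153 = 153 → 153
  B: 130 + 0.6×(255−130) = 130 + 75 = 205 → 205
rgb(183, 153, 205) = #B799CD.

#B799CD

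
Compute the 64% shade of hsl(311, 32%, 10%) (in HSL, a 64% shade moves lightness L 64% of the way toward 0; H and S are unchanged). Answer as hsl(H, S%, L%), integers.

L moves 64% from 10 toward 0: 10 − 6.4 = 3.6 → 4.
H and S are unchanged.

hsl(311, 32%, 4%)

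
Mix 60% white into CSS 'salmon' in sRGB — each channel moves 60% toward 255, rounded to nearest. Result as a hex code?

CSS salmon is rgb(250, 128, 114).
Lerp each channel 60% toward 255:
  R: 250 + 0.6×(255−250) = 250 + 3 = 253 → 253
  G: 128 + 0.6×(255−128) = 128 + 76.2 = 204.2 → 204
  B: 114 + 0.6×(255−114) = 114 + 84.6 = 198.6 → 199
rgb(253, 204, 199) = #FDCCC7.

#FDCCC7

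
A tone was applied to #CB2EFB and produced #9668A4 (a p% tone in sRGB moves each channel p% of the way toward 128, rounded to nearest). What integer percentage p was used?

71%

#CB2EFB is rgb(203, 46, 251); #9668A4 is rgb(150, 104, 164).
On the B channel (widest range): 164 ≈ 251 + (p/100)(128 − 251), so p ≈ 100×(164 − 251)/(128 − 251) = -8700/-123 = 70.73.
p = 71 reproduces all three channels after rounding.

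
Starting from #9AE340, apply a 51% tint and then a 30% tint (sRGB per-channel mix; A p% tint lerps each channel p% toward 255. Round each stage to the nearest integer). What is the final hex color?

#DDF5BD

#9AE340 is rgb(154, 227, 64).
Lerp each channel 51% toward 255:
  R: 154 + 0.51×(255−154) = 154 + 51.51 = 205.51 → 206
  G: 227 + 14.28 = 241.28 → 241
  B: 64 + 97.41 = 161.41 → 161
After the tint: rgb(206, 241, 161) = #CEF1A1.
Lerp each channel 30% toward 255:
  R: 206 + 0.3×(255−206) = 206 + 14.7 = 220.7 → 221
  G: 241 + 4.2 = 245.2 → 245
  B: 161 + 28.2 = 189.2 → 189
rgb(221, 245, 189) = #DDF5BD.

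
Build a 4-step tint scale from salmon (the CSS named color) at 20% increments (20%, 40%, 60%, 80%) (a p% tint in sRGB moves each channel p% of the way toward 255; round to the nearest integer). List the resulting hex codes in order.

#FB998E, #FCB3AA, #FDCCC7, #FEE6E3

CSS salmon is rgb(250, 128, 114).
20%: (250 + 1 = 251→251, 128 + 25.4 = 153.4→153, 114 + 28.2 = 142.2→142) → #FB998E
40%: (250 + 2 = 252→252, 128 + 50.8 = 178.8→179, 114 + 56.4 = 170.4→170) → #FCB3AA
60%: (250 + 3 = 253→253, 128 + 76.2 = 204.2→204, 114 + 84.6 = 198.6→199) → #FDCCC7
80%: (250 + 4 = 254→254, 128 + 101.6 = 229.6→230, 114 + 112.8 = 226.8→227) → #FEE6E3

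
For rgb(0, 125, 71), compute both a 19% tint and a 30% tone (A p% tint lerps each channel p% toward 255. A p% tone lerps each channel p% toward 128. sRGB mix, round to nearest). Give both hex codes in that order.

19% tint:
  R: 0 + 0.19×(255−0) = 0 + 48.45 = 48.45 → 48
  G: 125 + 0.19×(255−125) = 125 + 24.7 = 149.7 → 150
  B: 71 + 34.96 = 105.96 → 106
  → #30966a
30% tone:
  R: 0 + 0.3×(128−0) = 0 + 38.4 = 38.4 → 38
  G: 125 + 0.9 = 125.9 → 126
  B: 71 + 17.1 = 88.1 → 88
  → #267e58

#30966a, #267e58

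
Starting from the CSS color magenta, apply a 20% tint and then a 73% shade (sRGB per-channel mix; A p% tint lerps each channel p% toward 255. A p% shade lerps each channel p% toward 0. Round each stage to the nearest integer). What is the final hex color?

CSS magenta is rgb(255, 0, 255).
Per channel, c → c + 0.2(255 − c):
  R: 255 + 0.2×(255−255) = 255 + 0 = 255 → 255
  G: 0 + 51 = 51 → 51
  B: 255 + 0.2×(255−255) = 255 + 0 = 255 → 255
After the tint: rgb(255, 51, 255) = #FF33FF.
A 73% shade moves each channel 73% toward 0:
  R: 255 + 0.73×(0−255) = 255 − 186.15 = 68.85 → 69
  G: 51 + 0.73×(0−51) = 51 − 37.23 = 13.77 → 14
  B: 255 + 0.73×(0−255) = 255 − 186.15 = 68.85 → 69
rgb(69, 14, 69) = #450E45.

#450E45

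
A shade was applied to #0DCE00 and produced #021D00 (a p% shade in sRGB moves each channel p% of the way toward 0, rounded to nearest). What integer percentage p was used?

86%

#0DCE00 is rgb(13, 206, 0); #021D00 is rgb(2, 29, 0).
On the G channel (widest range): 29 ≈ 206 + (p/100)(0 − 206), so p ≈ 100×(29 − 206)/(0 − 206) = -17700/-206 = 85.92.
p = 86 reproduces all three channels after rounding.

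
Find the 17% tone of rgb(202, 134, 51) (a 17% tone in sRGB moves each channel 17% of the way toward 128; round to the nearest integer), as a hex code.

#BD8540

Per channel, c → c + 0.17(128 − c):
  R: 202 + 0.17×(128−202) = 202 − 12.58 = 189.42 → 189
  G: 134 + 0.17×(128−134) = 134 − 1.02 = 132.98 → 133
  B: 51 + 13.09 = 64.09 → 64
rgb(189, 133, 64) = #BD8540.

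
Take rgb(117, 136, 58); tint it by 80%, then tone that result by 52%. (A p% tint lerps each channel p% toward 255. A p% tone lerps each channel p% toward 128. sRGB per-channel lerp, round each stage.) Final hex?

#b0b1aa

Per channel, c → c + 0.8(255 − c):
  R: 117 + 110.4 = 227.4 → 227
  G: 136 + 95.2 = 231.2 → 231
  B: 58 + 0.8×(255−58) = 58 + 157.6 = 215.6 → 216
After the tint: rgb(227, 231, 216) = #e3e7d8.
Lerp each channel 52% toward 128:
  R: 227 + 0.52×(128−227) = 227 − 51.48 = 175.52 → 176
  G: 231 + 0.52×(128−231) = 231 − 53.56 = 177.44 → 177
  B: 216 − 45.76 = 170.24 → 170
rgb(176, 177, 170) = #b0b1aa.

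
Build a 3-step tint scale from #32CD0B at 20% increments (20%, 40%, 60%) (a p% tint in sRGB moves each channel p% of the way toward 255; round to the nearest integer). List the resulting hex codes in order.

#32CD0B is rgb(50, 205, 11).
20%: (50 + 41 = 91→91, 205 + 10 = 215→215, 11 + 48.8 = 59.8→60) → #5BD73C
40%: (50 + 82 = 132→132, 205 + 20 = 225→225, 11 + 97.6 = 108.6→109) → #84E16D
60%: (50 + 123 = 173→173, 205 + 30 = 235→235, 11 + 146.4 = 157.4→157) → #ADEB9D

#5BD73C, #84E16D, #ADEB9D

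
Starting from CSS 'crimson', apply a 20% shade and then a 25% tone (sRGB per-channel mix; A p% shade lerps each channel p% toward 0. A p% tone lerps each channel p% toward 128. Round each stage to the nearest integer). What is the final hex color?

CSS crimson is rgb(220, 20, 60).
Per channel, c → c + 0.2(0 − c):
  R: 220 − 44 = 176 → 176
  G: 20 − 4 = 16 → 16
  B: 60 + 0.2×(0−60) = 60 − 12 = 48 → 48
After the shade: rgb(176, 16, 48) = #b01030.
Lerp each channel 25% toward 128:
  R: 176 + 0.25×(128−176) = 176 − 12 = 164 → 164
  G: 16 + 0.25×(128−16) = 16 + 28 = 44 → 44
  B: 48 + 20 = 68 → 68
rgb(164, 44, 68) = #a42c44.

#a42c44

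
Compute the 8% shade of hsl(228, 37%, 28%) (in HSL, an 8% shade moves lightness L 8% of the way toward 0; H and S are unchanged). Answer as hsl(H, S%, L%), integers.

L moves 8% from 28 toward 0: 28 − 2.24 = 25.76 → 26.
H and S are unchanged.

hsl(228, 37%, 26%)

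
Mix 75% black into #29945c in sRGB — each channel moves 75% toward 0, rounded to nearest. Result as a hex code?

#0a2517

#29945c is rgb(41, 148, 92).
A 75% shade moves each channel 75% toward 0:
  R: 41 − 30.75 = 10.25 → 10
  G: 148 + 0.75×(0−148) = 148 − 111 = 37 → 37
  B: 92 + 0.75×(0−92) = 92 − 69 = 23 → 23
rgb(10, 37, 23) = #0a2517.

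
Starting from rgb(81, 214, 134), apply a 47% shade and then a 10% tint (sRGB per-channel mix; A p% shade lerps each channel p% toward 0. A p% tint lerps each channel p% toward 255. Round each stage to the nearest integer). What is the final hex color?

A 47% shade moves each channel 47% toward 0:
  R: 81 − 38.07 = 42.93 → 43
  G: 214 + 0.47×(0−214) = 214 − 100.58 = 113.42 → 113
  B: 134 − 62.98 = 71.02 → 71
After the shade: rgb(43, 113, 71) = #2B7147.
Lerp each channel 10% toward 255:
  R: 43 + 0.1×(255−43) = 43 + 21.2 = 64.2 → 64
  G: 113 + 0.1×(255−113) = 113 + 14.2 = 127.2 → 127
  B: 71 + 18.4 = 89.4 → 89
rgb(64, 127, 89) = #407F59.

#407F59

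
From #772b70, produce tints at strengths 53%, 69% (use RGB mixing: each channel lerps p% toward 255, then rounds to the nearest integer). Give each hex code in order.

#bf9bbc, #d5bdd3

#772b70 is rgb(119, 43, 112).
53%: (119 + 72.08 = 191.08→191, 43 + 112.36 = 155.36→155, 112 + 75.79 = 187.79→188) → #bf9bbc
69%: (119 + 93.84 = 212.84→213, 43 + 146.28 = 189.28→189, 112 + 98.67 = 210.67→211) → #d5bdd3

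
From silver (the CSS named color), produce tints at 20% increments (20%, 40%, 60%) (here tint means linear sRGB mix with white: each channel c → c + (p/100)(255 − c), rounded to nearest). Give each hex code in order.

#CDCDCD, #D9D9D9, #E6E6E6

CSS silver is rgb(192, 192, 192).
20%: (192 + 12.6 = 204.6→205, 192 + 12.6 = 204.6→205, 192 + 12.6 = 204.6→205) → #CDCDCD
40%: (192 + 25.2 = 217.2→217, 192 + 25.2 = 217.2→217, 192 + 25.2 = 217.2→217) → #D9D9D9
60%: (192 + 37.8 = 229.8→230, 192 + 37.8 = 229.8→230, 192 + 37.8 = 229.8→230) → #E6E6E6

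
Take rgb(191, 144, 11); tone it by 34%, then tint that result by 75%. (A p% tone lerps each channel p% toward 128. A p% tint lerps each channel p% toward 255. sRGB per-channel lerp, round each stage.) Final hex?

Lerp each channel 34% toward 128:
  R: 191 − 21.42 = 169.58 → 170
  G: 144 − 5.44 = 138.56 → 139
  B: 11 + 39.78 = 50.78 → 51
After the tone: rgb(170, 139, 51) = #aa8b33.
A 75% tint moves each channel 75% toward 255:
  R: 170 + 0.75×(255−170) = 170 + 63.75 = 233.75 → 234
  G: 139 + 0.75×(255−139) = 139 + 87 = 226 → 226
  B: 51 + 0.75×(255−51) = 51 + 153 = 204 → 204
rgb(234, 226, 204) = #eae2cc.

#eae2cc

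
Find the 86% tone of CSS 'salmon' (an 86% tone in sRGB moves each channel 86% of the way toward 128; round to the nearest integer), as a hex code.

#91807E

CSS salmon is rgb(250, 128, 114).
Lerp each channel 86% toward 128:
  R: 250 − 104.92 = 145.08 → 145
  G: 128 + 0 = 128 → 128
  B: 114 + 12.04 = 126.04 → 126
rgb(145, 128, 126) = #91807E.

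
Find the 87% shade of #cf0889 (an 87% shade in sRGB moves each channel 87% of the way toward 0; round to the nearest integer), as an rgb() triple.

#cf0889 is rgb(207, 8, 137).
Per channel, c → c + 0.87(0 − c):
  R: 207 − 180.09 = 26.91 → 27
  G: 8 − 6.96 = 1.04 → 1
  B: 137 + 0.87×(0−137) = 137 − 119.19 = 17.81 → 18

rgb(27, 1, 18)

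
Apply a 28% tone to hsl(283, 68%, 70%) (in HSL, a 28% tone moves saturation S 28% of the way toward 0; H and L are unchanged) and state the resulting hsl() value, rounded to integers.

hsl(283, 49%, 70%)

S moves 28% from 68 toward 0: 68 − 19.04 = 48.96 → 49.
H and L are unchanged.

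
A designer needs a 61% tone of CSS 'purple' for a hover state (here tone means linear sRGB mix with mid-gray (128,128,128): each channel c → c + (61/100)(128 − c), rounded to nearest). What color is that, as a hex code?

CSS purple is rgb(128, 0, 128).
Lerp each channel 61% toward 128:
  R: 128 + 0 = 128 → 128
  G: 0 + 0.61×(128−0) = 0 + 78.08 = 78.08 → 78
  B: 128 + 0.61×(128−128) = 128 + 0 = 128 → 128
rgb(128, 78, 128) = #804e80.

#804e80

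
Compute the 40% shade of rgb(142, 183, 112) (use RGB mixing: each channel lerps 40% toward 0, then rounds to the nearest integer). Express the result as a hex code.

A 40% shade moves each channel 40% toward 0:
  R: 142 − 56.8 = 85.2 → 85
  G: 183 − 73.2 = 109.8 → 110
  B: 112 + 0.4×(0−112) = 112 − 44.8 = 67.2 → 67
rgb(85, 110, 67) = #556e43.

#556e43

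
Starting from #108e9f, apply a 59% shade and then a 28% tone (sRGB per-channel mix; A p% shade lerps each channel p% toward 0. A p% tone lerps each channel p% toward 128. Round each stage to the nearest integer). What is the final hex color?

#294e53

#108e9f is rgb(16, 142, 159).
Per channel, c → c + 0.59(0 − c):
  R: 16 − 9.44 = 6.56 → 7
  G: 142 − 83.78 = 58.22 → 58
  B: 159 + 0.59×(0−159) = 159 − 93.81 = 65.19 → 65
After the shade: rgb(7, 58, 65) = #073a41.
A 28% tone moves each channel 28% toward 128:
  R: 7 + 0.28×(128−7) = 7 + 33.88 = 40.88 → 41
  G: 58 + 19.6 = 77.6 → 78
  B: 65 + 0.28×(128−65) = 65 + 17.64 = 82.64 → 83
rgb(41, 78, 83) = #294e53.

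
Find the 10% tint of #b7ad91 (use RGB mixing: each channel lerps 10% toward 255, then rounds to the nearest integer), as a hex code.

#beb59c

#b7ad91 is rgb(183, 173, 145).
Per channel, c → c + 0.1(255 − c):
  R: 183 + 0.1×(255−183) = 183 + 7.2 = 190.2 → 190
  G: 173 + 8.2 = 181.2 → 181
  B: 145 + 11 = 156 → 156
rgb(190, 181, 156) = #beb59c.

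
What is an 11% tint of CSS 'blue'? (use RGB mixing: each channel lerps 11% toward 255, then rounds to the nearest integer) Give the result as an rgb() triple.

CSS blue is rgb(0, 0, 255).
An 11% tint moves each channel 11% toward 255:
  R: 0 + 0.11×(255−0) = 0 + 28.05 = 28.05 → 28
  G: 0 + 0.11×(255−0) = 0 + 28.05 = 28.05 → 28
  B: 255 + 0.11×(255−255) = 255 + 0 = 255 → 255

rgb(28, 28, 255)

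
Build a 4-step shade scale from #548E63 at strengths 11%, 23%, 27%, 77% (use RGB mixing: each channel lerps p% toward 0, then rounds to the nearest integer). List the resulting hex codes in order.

#548E63 is rgb(84, 142, 99).
11%: (84 − 9.24 = 74.76→75, 142 − 15.62 = 126.38→126, 99 − 10.89 = 88.11→88) → #4B7E58
23%: (84 − 19.32 = 64.68→65, 142 − 32.66 = 109.34→109, 99 − 22.77 = 76.23→76) → #416D4C
27%: (84 − 22.68 = 61.32→61, 142 − 38.34 = 103.66→104, 99 − 26.73 = 72.27→72) → #3D6848
77%: (84 − 64.68 = 19.32→19, 142 − 109.34 = 32.66→33, 99 − 76.23 = 22.77→23) → #132117

#4B7E58, #416D4C, #3D6848, #132117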